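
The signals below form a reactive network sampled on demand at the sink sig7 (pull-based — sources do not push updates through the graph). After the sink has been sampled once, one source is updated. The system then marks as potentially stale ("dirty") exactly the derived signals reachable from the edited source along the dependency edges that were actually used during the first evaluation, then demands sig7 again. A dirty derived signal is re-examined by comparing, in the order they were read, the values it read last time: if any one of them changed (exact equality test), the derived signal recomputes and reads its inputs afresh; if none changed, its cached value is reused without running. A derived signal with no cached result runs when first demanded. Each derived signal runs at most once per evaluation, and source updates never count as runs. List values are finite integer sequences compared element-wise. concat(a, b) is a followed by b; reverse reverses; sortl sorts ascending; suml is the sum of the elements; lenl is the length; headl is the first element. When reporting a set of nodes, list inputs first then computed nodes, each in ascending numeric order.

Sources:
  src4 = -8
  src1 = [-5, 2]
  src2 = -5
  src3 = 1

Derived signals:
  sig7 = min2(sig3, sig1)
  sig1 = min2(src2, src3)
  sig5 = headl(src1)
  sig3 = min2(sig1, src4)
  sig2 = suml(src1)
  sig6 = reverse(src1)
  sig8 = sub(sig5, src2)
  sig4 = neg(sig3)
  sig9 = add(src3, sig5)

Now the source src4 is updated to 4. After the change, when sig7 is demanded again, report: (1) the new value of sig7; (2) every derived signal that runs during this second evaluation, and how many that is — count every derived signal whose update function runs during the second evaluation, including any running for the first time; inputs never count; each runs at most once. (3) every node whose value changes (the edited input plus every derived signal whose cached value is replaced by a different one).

Initial pass — values computed on the first demand:
  sig1 = min2(-5, 1) = -5
  sig3 = min2(-5, -8) = -8
  sig7 = min2(-8, -5) = -8

Second demand — change propagation:
  sig3: re-runs because src4 -8->4; new result -5.
  sig7: re-runs because sig3 -8->-5; new result -5.

sig7 now evaluates to -5.
Run set: sig3, sig7 (2 run).
Changed values: src4, sig3, sig7.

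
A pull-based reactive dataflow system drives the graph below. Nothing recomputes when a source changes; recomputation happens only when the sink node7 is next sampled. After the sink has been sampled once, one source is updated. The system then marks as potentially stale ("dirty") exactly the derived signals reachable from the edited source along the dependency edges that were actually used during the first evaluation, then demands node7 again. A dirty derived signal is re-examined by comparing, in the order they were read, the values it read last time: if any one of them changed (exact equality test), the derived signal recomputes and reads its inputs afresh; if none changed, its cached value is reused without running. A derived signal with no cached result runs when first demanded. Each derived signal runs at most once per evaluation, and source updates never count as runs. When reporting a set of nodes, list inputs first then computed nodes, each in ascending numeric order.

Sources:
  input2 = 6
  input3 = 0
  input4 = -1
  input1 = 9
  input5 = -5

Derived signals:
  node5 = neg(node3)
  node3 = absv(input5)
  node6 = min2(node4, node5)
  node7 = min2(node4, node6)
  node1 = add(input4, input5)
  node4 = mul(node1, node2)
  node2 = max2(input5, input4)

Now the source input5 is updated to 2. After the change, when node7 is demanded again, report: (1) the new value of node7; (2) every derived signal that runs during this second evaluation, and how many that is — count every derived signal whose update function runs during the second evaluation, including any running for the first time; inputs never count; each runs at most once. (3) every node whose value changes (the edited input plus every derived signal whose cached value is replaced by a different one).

First evaluation (everything demanded from the output):
  node1 = add(-1, -5) = -6
  node2 = max2(-5, -1) = -1
  node3 = absv(-5) = 5
  node4 = mul(-6, -1) = 6
  node5 = neg(5) = -5
  node6 = min2(6, -5) = -5
  node7 = min2(6, -5) = -5

Propagation after the edit:
  node1: runs — input5 -5->2; result 1.
  node2: runs — input5 -5->2; result 2.
  node3: runs — input5 -5->2; result 2.
  node4: runs — node1 -6->1; node2 -1->2; result 2.
  node5: runs — node3 5->2; result -2.
  node6: runs — node4 6->2; node5 -5->-2; result -2.
  node7: runs — node4 6->2; node6 -5->-2; result -2.

New value of node7: -2.
Derived signals that run: node1, node2, node3, node4, node5, node6, node7 — 7 in total.
Values that change: input5, node1, node2, node3, node4, node5, node6, node7.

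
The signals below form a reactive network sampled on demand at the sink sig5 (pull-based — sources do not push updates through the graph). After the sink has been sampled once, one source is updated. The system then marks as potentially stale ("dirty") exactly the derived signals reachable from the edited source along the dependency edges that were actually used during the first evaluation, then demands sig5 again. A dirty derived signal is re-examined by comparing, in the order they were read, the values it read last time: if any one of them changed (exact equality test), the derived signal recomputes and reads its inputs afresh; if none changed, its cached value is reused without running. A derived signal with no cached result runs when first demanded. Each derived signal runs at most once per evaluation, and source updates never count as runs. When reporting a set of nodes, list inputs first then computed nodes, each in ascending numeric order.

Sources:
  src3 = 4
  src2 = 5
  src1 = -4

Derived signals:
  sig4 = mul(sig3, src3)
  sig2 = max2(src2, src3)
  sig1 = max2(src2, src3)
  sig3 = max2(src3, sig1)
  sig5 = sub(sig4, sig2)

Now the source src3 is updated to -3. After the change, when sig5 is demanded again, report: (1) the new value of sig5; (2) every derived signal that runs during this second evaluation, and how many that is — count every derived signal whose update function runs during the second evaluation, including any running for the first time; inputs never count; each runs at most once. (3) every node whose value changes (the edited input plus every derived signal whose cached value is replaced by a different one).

sig5 now evaluates to -20.
Run set: sig1, sig2, sig3, sig4, sig5 (5 run).
Changed values: src3, sig4, sig5.

Initial pass — values computed on the first demand:
  sig1 = max2(5, 4) = 5
  sig2 = max2(5, 4) = 5
  sig3 = max2(4, 5) = 5
  sig4 = mul(5, 4) = 20
  sig5 = sub(20, 5) = 15

Second demand — change propagation:
  sig1: re-runs because src3 4->-3; new result 5 (unchanged).
  sig2: re-runs because src3 4->-3; new result 5 (unchanged).
  sig3: re-runs because src3 4->-3; new result 5 (unchanged).
  sig4: re-runs because src3 4->-3; new result -15.
  sig5: re-runs because sig4 20->-15; new result -20.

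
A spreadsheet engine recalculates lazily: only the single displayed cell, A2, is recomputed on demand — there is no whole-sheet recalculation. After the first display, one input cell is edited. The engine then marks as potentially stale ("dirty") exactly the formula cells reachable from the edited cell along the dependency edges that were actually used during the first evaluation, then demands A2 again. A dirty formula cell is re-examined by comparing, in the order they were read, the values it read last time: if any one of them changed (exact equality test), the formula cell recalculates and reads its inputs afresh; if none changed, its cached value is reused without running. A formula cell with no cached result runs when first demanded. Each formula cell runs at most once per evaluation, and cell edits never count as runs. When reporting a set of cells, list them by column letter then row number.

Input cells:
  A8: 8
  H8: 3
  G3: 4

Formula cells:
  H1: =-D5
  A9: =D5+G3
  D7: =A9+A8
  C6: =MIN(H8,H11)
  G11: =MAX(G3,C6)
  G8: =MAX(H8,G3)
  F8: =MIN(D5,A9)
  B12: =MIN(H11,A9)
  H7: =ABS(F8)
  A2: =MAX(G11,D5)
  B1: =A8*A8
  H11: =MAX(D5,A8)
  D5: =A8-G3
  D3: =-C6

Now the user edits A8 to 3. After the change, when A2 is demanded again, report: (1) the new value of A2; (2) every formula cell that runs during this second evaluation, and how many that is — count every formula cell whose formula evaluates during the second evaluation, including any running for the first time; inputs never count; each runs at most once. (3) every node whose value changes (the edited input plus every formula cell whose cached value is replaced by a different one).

New value of A2: 4.
Formula cells that run: A2, C6, D5, H11 — 4 in total.
Values that change: A8, D5, H11.
Key observation: the cutoff stops propagation at G11 — its inputs' values are unchanged, so it reuses its cache.

First evaluation (everything demanded from the output):
  D5 = 8 - 4 = 4
  H11 = MAX(4, 8) = 8
  C6 = MIN(3, 8) = 3
  G11 = MAX(4, 3) = 4
  A2 = MAX(4, 4) = 4

Propagation after the edit:
  D5: runs — A8 8->3; result -1.
  H11: runs — D5 4->-1; A8 8->3; result 3.
  C6: runs — H11 8->3; result 3 (same value as before).
  G11: checked — values it read are unchanged (G3 unchanged, C6 unchanged); reused cached 4 without running.
  A2: runs — D5 4->-1; result 4 (same value as before).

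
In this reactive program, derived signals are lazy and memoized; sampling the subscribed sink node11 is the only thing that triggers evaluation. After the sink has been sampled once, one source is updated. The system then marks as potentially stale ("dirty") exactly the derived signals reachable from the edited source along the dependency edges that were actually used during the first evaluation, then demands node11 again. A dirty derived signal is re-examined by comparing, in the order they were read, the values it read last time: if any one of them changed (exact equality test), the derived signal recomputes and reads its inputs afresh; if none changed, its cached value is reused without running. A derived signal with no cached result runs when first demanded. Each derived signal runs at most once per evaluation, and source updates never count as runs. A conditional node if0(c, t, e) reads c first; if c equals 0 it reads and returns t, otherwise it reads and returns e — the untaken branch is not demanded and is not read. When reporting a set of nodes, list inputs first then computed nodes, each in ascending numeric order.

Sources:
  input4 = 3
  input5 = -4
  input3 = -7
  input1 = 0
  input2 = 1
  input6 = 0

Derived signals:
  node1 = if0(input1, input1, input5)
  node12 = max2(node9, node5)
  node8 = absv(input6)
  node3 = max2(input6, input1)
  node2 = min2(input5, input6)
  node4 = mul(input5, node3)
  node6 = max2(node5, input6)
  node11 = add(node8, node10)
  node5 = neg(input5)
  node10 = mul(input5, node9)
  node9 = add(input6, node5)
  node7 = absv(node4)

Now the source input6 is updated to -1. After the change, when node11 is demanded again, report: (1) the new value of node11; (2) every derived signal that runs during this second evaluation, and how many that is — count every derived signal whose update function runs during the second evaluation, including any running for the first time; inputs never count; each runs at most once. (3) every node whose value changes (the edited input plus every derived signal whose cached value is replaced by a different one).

Demanding node11 again yields -11.
4 derived signals run: node8, node9, node10, node11.
The nodes whose values change: input6, node8, node9, node10, node11.

First demand of the output computes:
  node5 = neg(-4) = 4
  node8 = absv(0) = 0
  node9 = add(0, 4) = 4
  node10 = mul(-4, 4) = -16
  node11 = add(0, -16) = -16

After the edit, cleaning proceeds:
  node8: a read changed (input6 0->-1) — executes, giving 1.
  node9: a read changed (input6 0->-1) — executes, giving 3.
  node10: a read changed (node9 4->3) — executes, giving -12.
  node11: a read changed (node8 0->1; node10 -16->-12) — executes, giving -11.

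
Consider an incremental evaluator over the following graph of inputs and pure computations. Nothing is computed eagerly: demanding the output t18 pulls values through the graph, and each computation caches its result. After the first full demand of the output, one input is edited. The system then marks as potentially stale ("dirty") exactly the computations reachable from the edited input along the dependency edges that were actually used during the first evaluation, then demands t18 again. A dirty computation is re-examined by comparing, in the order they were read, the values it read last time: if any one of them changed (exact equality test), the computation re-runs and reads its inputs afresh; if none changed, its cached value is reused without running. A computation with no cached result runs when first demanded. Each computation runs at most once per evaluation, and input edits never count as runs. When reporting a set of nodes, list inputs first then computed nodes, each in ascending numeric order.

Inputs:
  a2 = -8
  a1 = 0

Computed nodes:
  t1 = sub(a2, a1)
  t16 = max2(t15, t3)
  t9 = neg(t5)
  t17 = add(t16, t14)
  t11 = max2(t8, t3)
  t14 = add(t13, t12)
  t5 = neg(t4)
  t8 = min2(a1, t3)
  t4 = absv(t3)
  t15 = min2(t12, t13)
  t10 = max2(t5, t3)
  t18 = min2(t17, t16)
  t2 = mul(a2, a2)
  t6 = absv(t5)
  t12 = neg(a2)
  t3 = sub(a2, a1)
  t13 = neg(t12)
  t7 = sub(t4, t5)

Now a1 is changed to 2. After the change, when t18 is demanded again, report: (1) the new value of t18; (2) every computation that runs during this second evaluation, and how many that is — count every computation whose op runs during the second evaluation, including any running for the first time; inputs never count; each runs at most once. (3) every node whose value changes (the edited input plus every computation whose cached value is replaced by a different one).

Initial pass — values computed on the first demand:
  t3 = sub(-8, 0) = -8
  t12 = neg(-8) = 8
  t13 = neg(8) = -8
  t14 = add(-8, 8) = 0
  t15 = min2(8, -8) = -8
  t16 = max2(-8, -8) = -8
  t17 = add(-8, 0) = -8
  t18 = min2(-8, -8) = -8

Second demand — change propagation:
  t3: re-runs because a1 0->2; new result -10.
  t16: re-runs because t3 -8->-10; new result -8 (unchanged).
  t17: re-examined; everything it read last time is the same (t16 unchanged, t14 unchanged) — cache -8 kept, no run.
  t18: re-examined; everything it read last time is the same (t17 unchanged, t16 unchanged) — cache -8 kept, no run.

The important point: t16 recomputes to an identical value, and the output ends up unchanged.

t18 now evaluates to -8.
Run set: t3, t16 (2 run).
Changed values: a1, t3.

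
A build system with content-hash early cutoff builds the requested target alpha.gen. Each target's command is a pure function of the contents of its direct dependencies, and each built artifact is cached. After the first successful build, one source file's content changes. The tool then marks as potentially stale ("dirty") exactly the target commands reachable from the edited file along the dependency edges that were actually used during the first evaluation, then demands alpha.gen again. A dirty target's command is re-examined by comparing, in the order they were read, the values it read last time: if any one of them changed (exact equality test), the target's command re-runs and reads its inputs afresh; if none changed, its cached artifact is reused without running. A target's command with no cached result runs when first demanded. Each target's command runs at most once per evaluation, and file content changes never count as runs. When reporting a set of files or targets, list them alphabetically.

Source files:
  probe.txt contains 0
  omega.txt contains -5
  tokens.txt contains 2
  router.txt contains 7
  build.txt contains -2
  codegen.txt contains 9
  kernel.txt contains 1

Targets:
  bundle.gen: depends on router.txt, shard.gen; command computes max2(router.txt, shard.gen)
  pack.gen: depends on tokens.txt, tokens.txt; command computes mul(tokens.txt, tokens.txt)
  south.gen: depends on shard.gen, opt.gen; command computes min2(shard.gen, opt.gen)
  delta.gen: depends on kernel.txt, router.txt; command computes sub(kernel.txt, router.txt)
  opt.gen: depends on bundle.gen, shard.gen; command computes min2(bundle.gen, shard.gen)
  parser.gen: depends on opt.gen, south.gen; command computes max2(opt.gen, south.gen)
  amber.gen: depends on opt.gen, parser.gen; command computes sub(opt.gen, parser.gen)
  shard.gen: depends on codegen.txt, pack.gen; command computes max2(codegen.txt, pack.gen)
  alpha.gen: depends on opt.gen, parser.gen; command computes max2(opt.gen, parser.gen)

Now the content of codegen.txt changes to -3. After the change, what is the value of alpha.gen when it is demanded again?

New value of alpha.gen: 4.

First evaluation (everything demanded from the output):
  pack.gen = mul(2, 2) = 4
  shard.gen = max2(9, 4) = 9
  bundle.gen = max2(7, 9) = 9
  opt.gen = min2(9, 9) = 9
  south.gen = min2(9, 9) = 9
  parser.gen = max2(9, 9) = 9
  alpha.gen = max2(9, 9) = 9

Propagation after the edit:
  shard.gen: runs — codegen.txt 9->-3; result 4.
  bundle.gen: runs — shard.gen 9->4; result 7.
  opt.gen: runs — bundle.gen 9->7; shard.gen 9->4; result 4.
  south.gen: runs — shard.gen 9->4; opt.gen 9->4; result 4.
  parser.gen: runs — opt.gen 9->4; south.gen 9->4; result 4.
  alpha.gen: runs — opt.gen 9->4; parser.gen 9->4; result 4.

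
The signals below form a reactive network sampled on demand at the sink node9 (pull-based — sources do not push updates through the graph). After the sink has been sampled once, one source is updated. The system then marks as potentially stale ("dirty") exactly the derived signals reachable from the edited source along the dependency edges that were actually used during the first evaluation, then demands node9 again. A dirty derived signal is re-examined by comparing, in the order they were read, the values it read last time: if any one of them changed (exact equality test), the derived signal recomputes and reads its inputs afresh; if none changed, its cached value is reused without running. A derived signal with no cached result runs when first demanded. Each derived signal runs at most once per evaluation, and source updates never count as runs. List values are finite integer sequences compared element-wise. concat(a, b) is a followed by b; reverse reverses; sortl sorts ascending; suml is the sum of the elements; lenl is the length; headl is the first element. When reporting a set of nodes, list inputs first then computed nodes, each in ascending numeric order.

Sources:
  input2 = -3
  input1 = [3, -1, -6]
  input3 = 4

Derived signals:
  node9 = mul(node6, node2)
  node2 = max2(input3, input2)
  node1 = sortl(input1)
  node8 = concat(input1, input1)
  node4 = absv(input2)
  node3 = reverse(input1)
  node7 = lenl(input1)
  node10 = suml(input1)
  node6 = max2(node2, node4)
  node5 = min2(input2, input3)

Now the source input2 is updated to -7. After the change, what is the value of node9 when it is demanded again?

node9 now evaluates to 28.

Initial pass — values computed on the first demand:
  node2 = max2(4, -3) = 4
  node4 = absv(-3) = 3
  node6 = max2(4, 3) = 4
  node9 = mul(4, 4) = 16

Second demand — change propagation:
  node2: re-runs because input2 -3->-7; new result 4 (unchanged).
  node4: re-runs because input2 -3->-7; new result 7.
  node6: re-runs because node4 3->7; new result 7.
  node9: re-runs because node6 4->7; new result 28.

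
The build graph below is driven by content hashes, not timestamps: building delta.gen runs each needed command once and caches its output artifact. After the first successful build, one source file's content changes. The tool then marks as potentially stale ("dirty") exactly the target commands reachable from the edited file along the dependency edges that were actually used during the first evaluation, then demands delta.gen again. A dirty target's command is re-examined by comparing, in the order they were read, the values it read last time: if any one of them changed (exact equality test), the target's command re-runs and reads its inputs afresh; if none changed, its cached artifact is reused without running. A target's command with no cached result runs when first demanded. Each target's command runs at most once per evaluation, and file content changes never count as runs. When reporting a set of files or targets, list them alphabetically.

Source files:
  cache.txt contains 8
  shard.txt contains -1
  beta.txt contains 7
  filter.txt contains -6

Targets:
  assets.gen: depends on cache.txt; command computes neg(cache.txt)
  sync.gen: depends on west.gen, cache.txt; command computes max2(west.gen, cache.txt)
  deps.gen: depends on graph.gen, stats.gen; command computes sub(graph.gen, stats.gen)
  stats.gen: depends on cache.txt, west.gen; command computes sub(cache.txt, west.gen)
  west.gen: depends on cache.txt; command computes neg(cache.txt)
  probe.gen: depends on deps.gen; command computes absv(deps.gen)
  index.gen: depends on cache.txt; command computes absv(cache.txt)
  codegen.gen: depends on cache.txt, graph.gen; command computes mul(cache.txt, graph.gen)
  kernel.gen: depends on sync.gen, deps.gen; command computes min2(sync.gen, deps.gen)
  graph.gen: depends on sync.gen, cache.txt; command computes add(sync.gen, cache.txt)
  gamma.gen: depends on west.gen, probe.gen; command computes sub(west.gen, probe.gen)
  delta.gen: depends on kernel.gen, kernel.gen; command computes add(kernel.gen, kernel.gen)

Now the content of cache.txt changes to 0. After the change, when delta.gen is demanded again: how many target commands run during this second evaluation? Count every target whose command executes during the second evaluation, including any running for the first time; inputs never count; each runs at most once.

Initial pass — values computed on the first demand:
  west.gen = neg(8) = -8
  stats.gen = sub(8, -8) = 16
  sync.gen = max2(-8, 8) = 8
  graph.gen = add(8, 8) = 16
  deps.gen = sub(16, 16) = 0
  kernel.gen = min2(8, 0) = 0
  delta.gen = add(0, 0) = 0

Second demand — change propagation:
  west.gen: re-runs because cache.txt 8->0; new result 0.
  stats.gen: re-runs because cache.txt 8->0; west.gen -8->0; new result 0.
  sync.gen: re-runs because west.gen -8->0; cache.txt 8->0; new result 0.
  graph.gen: re-runs because sync.gen 8->0; cache.txt 8->0; new result 0.
  deps.gen: re-runs because graph.gen 16->0; stats.gen 16->0; new result 0 (unchanged).
  kernel.gen: re-runs because sync.gen 8->0; new result 0 (unchanged).
  delta.gen: re-examined; everything it read last time is the same (kernel.gen unchanged, kernel.gen unchanged) — cache 0 kept, no run.

The important point: at delta.gen every value read last time is unchanged, so the dirty flag clears without a run.

Run set: deps.gen, graph.gen, kernel.gen, stats.gen, sync.gen, west.gen (6 run).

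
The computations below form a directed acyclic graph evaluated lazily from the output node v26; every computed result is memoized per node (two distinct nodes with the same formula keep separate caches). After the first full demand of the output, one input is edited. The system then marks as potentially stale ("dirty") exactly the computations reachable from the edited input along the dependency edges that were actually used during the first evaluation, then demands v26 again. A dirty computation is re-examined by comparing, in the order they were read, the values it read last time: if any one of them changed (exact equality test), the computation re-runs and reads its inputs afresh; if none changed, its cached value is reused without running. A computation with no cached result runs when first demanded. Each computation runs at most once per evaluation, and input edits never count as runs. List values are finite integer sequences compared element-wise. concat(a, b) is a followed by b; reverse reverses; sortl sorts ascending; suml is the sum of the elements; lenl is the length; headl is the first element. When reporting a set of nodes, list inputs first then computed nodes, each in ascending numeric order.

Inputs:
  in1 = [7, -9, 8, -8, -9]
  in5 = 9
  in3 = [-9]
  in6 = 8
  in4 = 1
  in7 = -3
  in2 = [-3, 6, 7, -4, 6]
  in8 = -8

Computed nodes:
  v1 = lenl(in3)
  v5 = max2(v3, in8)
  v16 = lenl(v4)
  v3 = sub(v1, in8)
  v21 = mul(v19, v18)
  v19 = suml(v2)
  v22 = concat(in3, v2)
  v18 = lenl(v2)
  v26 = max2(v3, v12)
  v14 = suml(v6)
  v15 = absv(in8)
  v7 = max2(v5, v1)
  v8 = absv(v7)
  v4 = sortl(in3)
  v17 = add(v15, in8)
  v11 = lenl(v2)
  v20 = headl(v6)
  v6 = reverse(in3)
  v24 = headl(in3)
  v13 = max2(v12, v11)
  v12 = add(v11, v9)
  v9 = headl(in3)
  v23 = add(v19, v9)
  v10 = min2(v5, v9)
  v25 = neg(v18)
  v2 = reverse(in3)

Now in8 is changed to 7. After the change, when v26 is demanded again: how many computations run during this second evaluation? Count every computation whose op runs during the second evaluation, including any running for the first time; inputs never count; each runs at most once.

2 computations run: v3, v26.

First demand of the output computes:
  v1 = lenl([-9]) = 1
  v2 = reverse([-9]) = [-9]
  v3 = sub(1, -8) = 9
  v9 = headl([-9]) = -9
  v11 = lenl([-9]) = 1
  v12 = add(1, -9) = -8
  v26 = max2(9, -8) = 9

After the edit, cleaning proceeds:
  v3: a read changed (in8 -8->7) — executes, giving -6.
  v26: a read changed (v3 9->-6) — executes, giving -6.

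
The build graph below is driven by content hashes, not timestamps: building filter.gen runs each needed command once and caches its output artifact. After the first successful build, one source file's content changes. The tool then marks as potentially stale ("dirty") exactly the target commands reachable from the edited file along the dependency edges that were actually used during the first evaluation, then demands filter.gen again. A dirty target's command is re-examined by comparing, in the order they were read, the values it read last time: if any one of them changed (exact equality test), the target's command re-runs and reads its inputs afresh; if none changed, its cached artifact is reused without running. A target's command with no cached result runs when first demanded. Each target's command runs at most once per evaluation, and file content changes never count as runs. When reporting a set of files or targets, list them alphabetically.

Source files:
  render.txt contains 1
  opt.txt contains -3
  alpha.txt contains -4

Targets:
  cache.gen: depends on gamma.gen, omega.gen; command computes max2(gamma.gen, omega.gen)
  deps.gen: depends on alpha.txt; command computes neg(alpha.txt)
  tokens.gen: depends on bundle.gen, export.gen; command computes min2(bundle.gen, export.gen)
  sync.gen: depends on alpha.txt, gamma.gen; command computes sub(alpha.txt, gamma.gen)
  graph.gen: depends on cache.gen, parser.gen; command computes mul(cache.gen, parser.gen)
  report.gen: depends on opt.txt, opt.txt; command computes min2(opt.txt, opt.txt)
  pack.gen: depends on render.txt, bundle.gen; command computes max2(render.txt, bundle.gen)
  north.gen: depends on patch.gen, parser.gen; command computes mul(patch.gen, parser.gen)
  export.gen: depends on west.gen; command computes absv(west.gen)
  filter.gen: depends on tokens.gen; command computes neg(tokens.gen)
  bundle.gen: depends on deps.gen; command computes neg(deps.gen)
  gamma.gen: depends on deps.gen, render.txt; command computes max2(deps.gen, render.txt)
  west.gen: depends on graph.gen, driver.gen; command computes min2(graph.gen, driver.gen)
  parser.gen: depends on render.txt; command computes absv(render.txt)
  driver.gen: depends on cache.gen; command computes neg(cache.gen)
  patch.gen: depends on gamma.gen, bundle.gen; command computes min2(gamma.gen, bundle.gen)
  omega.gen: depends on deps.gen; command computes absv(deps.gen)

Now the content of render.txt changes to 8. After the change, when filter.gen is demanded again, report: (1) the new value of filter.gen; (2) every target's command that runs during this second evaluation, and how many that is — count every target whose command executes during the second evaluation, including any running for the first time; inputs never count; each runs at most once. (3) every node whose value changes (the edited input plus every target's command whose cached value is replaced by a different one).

filter.gen now evaluates to 4.
Run set: cache.gen, driver.gen, export.gen, gamma.gen, graph.gen, parser.gen, tokens.gen, west.gen (8 run).
Changed values: cache.gen, driver.gen, export.gen, gamma.gen, graph.gen, parser.gen, render.txt, west.gen.
The important point: tokens.gen recomputes to an identical value, and the output ends up unchanged.

Initial pass — values computed on the first demand:
  deps.gen = neg(-4) = 4
  bundle.gen = neg(4) = -4
  gamma.gen = max2(4, 1) = 4
  omega.gen = absv(4) = 4
  cache.gen = max2(4, 4) = 4
  driver.gen = neg(4) = -4
  parser.gen = absv(1) = 1
  graph.gen = mul(4, 1) = 4
  west.gen = min2(4, -4) = -4
  export.gen = absv(-4) = 4
  tokens.gen = min2(-4, 4) = -4
  filter.gen = neg(-4) = 4

Second demand — change propagation:
  gamma.gen: re-runs because render.txt 1->8; new result 8.
  cache.gen: re-runs because gamma.gen 4->8; new result 8.
  driver.gen: re-runs because cache.gen 4->8; new result -8.
  parser.gen: re-runs because render.txt 1->8; new result 8.
  graph.gen: re-runs because cache.gen 4->8; parser.gen 1->8; new result 64.
  west.gen: re-runs because graph.gen 4->64; driver.gen -4->-8; new result -8.
  export.gen: re-runs because west.gen -4->-8; new result 8.
  tokens.gen: re-runs because export.gen 4->8; new result -4 (unchanged).
  filter.gen: re-examined; everything it read last time is the same (tokens.gen unchanged) — cache 4 kept, no run.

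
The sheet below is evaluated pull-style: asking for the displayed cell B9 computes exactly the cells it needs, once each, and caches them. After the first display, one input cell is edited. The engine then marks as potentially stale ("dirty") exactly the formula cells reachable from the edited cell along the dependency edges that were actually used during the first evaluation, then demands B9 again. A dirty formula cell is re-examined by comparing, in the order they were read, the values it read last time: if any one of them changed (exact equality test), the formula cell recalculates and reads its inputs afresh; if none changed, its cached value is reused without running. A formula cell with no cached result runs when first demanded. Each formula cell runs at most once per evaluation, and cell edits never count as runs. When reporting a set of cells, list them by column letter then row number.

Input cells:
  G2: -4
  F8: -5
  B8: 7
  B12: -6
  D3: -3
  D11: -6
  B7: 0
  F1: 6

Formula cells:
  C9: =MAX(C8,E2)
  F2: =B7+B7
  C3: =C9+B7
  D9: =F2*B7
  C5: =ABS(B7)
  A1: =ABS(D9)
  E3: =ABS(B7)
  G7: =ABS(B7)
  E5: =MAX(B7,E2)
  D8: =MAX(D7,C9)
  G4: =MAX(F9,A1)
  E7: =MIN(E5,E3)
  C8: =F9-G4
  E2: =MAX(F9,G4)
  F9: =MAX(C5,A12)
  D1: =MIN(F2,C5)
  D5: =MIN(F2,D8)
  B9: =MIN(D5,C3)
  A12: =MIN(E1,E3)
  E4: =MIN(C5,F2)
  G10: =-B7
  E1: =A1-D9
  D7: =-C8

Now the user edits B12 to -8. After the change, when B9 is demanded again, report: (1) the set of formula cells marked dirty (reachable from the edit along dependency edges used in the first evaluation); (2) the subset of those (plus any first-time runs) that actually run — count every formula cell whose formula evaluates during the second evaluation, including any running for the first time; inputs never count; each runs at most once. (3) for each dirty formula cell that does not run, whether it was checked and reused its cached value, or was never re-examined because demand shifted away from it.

First demand of the output computes:
  C5 = ABS(0) = 0
  E3 = ABS(0) = 0
  F2 = 0 + 0 = 0
  D9 = 0 * 0 = 0
  A1 = ABS(0) = 0
  E1 = 0 - 0 = 0
  A12 = MIN(0, 0) = 0
  F9 = MAX(0, 0) = 0
  G4 = MAX(0, 0) = 0
  C8 = 0 - 0 = 0
  D7 = -(0) = 0
  E2 = MAX(0, 0) = 0
  C9 = MAX(0, 0) = 0
  C3 = 0 + 0 = 0
  D8 = MAX(0, 0) = 0
  D5 = MIN(0, 0) = 0
  B9 = MIN(0, 0) = 0

After the edit, cleaning proceeds:
  no node depends on B12 at all; the second demand re-runs nothing.

Note the shortcut — nothing in the graph depends on B12 at all, so no recomputation happens.

The edit dirties: none.
0 formula cells run: none.
No dirty formula cell escaped a run.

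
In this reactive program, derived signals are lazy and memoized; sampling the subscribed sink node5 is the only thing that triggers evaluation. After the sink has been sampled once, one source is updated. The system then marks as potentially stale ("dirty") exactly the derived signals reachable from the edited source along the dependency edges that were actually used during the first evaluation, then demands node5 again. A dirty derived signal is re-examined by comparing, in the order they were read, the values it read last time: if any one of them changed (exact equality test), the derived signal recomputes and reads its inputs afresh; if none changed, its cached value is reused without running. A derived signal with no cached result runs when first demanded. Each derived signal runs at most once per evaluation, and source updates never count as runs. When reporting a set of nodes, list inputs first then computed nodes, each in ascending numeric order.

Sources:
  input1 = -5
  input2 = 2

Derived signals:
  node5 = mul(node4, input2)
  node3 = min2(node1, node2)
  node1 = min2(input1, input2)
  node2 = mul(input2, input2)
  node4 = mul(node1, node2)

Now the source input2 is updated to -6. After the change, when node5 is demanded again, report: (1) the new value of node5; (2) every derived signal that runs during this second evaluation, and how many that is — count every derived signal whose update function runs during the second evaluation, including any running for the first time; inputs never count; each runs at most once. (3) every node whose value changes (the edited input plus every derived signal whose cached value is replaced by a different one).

Demanding node5 again yields 1296.
4 derived signals run: node1, node2, node4, node5.
The nodes whose values change: input2, node1, node2, node4, node5.

First demand of the output computes:
  node1 = min2(-5, 2) = -5
  node2 = mul(2, 2) = 4
  node4 = mul(-5, 4) = -20
  node5 = mul(-20, 2) = -40

After the edit, cleaning proceeds:
  node1: a read changed (input2 2->-6) — executes, giving -6.
  node2: a read changed (input2 2->-6; input2 2->-6) — executes, giving 36.
  node4: a read changed (node1 -5->-6; node2 4->36) — executes, giving -216.
  node5: a read changed (node4 -20->-216; input2 2->-6) — executes, giving 1296.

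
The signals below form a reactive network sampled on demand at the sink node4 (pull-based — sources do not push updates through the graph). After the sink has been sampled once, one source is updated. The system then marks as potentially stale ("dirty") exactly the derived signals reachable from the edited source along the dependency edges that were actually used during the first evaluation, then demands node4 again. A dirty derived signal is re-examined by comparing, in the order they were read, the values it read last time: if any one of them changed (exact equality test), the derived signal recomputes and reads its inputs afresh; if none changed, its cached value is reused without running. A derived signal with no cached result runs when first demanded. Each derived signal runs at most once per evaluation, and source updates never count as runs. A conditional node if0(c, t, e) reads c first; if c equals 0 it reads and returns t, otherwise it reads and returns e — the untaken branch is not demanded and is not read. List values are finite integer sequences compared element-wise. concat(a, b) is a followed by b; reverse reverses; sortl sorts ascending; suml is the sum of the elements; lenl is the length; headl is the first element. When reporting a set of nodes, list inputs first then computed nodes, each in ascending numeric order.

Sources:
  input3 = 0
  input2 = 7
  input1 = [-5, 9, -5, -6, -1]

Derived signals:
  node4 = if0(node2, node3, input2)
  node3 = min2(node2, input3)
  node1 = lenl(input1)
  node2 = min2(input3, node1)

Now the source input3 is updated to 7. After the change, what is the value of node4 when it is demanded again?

Initial pass — values computed on the first demand:
  node1 = lenl([-5, 9, -5, -6, -1]) = 5
  node2 = min2(0, 5) = 0
  node3 = min2(0, 0) = 0
  node4 = if0(node2=0 -> then branch node3) = 0

Second demand — change propagation:
  node2: re-runs because input3 0->7; new result 5.
  node3: dirty yet unreached — the second evaluation never asks for it.
  node4: re-runs because node2 0->5; new result 7.

The important point: the flipped condition redirects demand; node3 is left stale, never re-checked.

node4 now evaluates to 7.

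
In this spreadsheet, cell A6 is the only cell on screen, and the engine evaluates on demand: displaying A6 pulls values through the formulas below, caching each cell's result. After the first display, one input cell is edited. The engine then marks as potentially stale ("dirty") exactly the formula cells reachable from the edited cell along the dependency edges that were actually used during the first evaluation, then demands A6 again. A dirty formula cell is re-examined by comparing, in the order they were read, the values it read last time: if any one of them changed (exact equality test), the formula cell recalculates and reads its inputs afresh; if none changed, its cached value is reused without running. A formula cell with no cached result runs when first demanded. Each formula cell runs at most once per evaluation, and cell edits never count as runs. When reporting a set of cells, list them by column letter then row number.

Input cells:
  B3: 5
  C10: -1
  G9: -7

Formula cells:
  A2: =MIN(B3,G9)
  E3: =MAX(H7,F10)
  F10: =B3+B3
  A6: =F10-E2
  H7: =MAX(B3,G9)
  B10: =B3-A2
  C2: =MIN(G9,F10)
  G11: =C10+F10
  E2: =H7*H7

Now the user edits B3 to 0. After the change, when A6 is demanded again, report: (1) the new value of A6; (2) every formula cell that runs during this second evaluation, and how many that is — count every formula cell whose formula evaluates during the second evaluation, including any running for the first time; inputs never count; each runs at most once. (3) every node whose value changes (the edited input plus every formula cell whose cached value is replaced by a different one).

A6 now evaluates to 0.
Run set: A6, E2, F10, H7 (4 run).
Changed values: A6, B3, E2, F10, H7.

Initial pass — values computed on the first demand:
  F10 = 5 + 5 = 10
  H7 = MAX(5, -7) = 5
  E2 = 5 * 5 = 25
  A6 = 10 - 25 = -15

Second demand — change propagation:
  F10: re-runs because B3 5->0; B3 5->0; new result 0.
  H7: re-runs because B3 5->0; new result 0.
  E2: re-runs because H7 5->0; H7 5->0; new result 0.
  A6: re-runs because F10 10->0; E2 25->0; new result 0.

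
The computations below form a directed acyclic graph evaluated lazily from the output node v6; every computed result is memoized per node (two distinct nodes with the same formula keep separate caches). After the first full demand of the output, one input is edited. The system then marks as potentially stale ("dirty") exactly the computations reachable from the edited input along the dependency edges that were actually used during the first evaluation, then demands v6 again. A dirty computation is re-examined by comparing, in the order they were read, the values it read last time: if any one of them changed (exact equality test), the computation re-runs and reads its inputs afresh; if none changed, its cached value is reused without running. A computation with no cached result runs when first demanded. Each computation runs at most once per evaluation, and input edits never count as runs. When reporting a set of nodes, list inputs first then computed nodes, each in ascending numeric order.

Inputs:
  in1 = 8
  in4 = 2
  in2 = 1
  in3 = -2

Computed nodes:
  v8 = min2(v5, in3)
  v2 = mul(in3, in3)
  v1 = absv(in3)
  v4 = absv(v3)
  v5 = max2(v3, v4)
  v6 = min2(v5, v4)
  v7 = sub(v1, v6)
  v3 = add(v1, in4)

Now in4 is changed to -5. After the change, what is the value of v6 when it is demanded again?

Demanding v6 again yields 3.

First demand of the output computes:
  v1 = absv(-2) = 2
  v3 = add(2, 2) = 4
  v4 = absv(4) = 4
  v5 = max2(4, 4) = 4
  v6 = min2(4, 4) = 4

After the edit, cleaning proceeds:
  v3: a read changed (in4 2->-5) — executes, giving -3.
  v4: a read changed (v3 4->-3) — executes, giving 3.
  v5: a read changed (v3 4->-3; v4 4->3) — executes, giving 3.
  v6: a read changed (v5 4->3; v4 4->3) — executes, giving 3.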